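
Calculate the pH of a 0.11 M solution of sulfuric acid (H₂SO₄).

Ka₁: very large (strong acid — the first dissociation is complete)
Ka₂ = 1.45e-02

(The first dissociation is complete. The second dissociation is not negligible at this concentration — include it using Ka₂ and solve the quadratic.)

First dissociation is complete: [H⁺]₀ = [HSO₄⁻]₀ = C = 0.11 M. Second dissociation HSO₄⁻ ⇌ H⁺ + SO₄²⁻: let x = [SO₄²⁻]. Ka₂ = (C + x)·x / (C − x) = 1.45e-02 → x² + (C + Ka₂)·x − Ka₂·C = 0 → x² + 0.12450·x − 1.595e-03 = 0. x = (−0.12450 + √(0.12450² + 4 × 1.595e-03)) / 2 = 1.1710e-02 M. [H⁺] = C + x = 0.11 + 1.1710e-02 = 1.2171e-01 M. pH = -log(1.2171e-01) = 0.91.

pH = 0.91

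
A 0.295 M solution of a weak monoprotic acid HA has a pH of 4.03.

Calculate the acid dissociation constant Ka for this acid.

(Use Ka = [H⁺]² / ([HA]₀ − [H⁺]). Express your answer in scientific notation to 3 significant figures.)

[H⁺] = 10^(−pH) = 10^(−4.03) = 9.333e-05 M. For HA ⇌ H⁺ + A⁻, Ka = [H⁺][A⁻]/[HA] = [H⁺]² / ([HA]₀ − [H⁺]) = (9.333e-05)² / (0.295 − 9.333e-05) = 2.95e-08.

K_a = 2.95e-08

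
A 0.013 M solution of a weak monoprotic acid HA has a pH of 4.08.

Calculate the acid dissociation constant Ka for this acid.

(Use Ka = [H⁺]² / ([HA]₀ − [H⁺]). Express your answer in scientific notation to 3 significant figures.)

[H⁺] = 10^(−pH) = 10^(−4.08) = 8.318e-05 M. For HA ⇌ H⁺ + A⁻, Ka = [H⁺][A⁻]/[HA] = [H⁺]² / ([HA]₀ − [H⁺]) = (8.318e-05)² / (0.013 − 8.318e-05) = 5.36e-07.

K_a = 5.36e-07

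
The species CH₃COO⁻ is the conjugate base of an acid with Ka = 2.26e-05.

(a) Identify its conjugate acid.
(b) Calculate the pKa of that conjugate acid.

(a) The conjugate acid is formed by adding one H⁺ to CH₃COO⁻, giving CH₃COOH. (b) pKa = -log(Ka) = -log(2.26e-05) = 4.65.

Conjugate acid: CH₃COOH; pK_a = 4.65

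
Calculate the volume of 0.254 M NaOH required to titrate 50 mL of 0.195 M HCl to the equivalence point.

At equivalence: moles acid = moles base. moles HCl = 0.195 × 50/1000 = 0.00975 mol. V_base = moles / 0.254 × 1000 = 38.4 mL.

V_{base} = 38.4 mL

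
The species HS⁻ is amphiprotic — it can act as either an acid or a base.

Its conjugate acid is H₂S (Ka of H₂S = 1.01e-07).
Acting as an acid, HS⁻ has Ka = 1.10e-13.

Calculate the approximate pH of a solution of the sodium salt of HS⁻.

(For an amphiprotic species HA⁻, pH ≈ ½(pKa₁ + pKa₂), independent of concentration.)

pKa₁ = -log(1.01e-07) = 7.00; pKa₂ = -log(1.10e-13) = 12.96. For an amphiprotic species, pH ≈ ½(pKa₁ + pKa₂) = ½(7.00 + 12.96) = 9.98.

pH = 9.98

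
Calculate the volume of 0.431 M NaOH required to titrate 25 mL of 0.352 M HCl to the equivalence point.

At equivalence: moles acid = moles base. moles HCl = 0.352 × 25/1000 = 0.0088 mol. V_base = moles / 0.431 × 1000 = 20.4 mL.

V_{base} = 20.4 mL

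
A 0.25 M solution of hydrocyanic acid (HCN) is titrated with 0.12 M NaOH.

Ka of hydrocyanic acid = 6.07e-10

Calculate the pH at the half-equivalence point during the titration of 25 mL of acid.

At half-equivalence [HA] = [A⁻], so Henderson-Hasselbalch gives pH = pKa = -log(6.07e-10) = 9.22.

pH = pKa = 9.22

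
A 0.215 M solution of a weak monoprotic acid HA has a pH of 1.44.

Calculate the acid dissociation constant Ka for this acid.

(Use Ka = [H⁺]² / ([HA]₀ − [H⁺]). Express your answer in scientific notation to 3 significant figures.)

[H⁺] = 10^(−pH) = 10^(−1.44) = 3.631e-02 M. For HA ⇌ H⁺ + A⁻, Ka = [H⁺][A⁻]/[HA] = [H⁺]² / ([HA]₀ − [H⁺]) = (3.631e-02)² / (0.215 − 3.631e-02) = 7.38e-03.

K_a = 7.38e-03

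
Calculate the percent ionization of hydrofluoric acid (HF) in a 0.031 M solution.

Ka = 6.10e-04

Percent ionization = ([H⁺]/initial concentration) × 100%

Using Ka equilibrium: x² + Ka×x - Ka×C = 0. Solving: [H⁺] = 4.0542e-03. Percent = (4.0542e-03/0.031) × 100

Percent ionization = 13.1%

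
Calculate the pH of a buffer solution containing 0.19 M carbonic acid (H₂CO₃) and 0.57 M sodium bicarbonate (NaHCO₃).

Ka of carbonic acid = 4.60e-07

pKa = -log(4.60e-07) = 6.34. pH = pKa + log([A⁻]/[HA]) = 6.34 + log(0.57/0.19)

pH = 6.81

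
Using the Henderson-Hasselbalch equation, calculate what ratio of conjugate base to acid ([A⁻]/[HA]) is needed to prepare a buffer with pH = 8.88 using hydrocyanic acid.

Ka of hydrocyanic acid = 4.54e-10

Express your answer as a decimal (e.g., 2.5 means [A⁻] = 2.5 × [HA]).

pKa = -log(4.54e-10) = 9.3429. pH = pKa + log([A⁻]/[HA]), so log([A⁻]/[HA]) = pH − pKa = 8.88 − 9.3429 = -0.4629. [A⁻]/[HA] = 10^(-0.4629) = 0.344

[A⁻]/[HA] = 0.344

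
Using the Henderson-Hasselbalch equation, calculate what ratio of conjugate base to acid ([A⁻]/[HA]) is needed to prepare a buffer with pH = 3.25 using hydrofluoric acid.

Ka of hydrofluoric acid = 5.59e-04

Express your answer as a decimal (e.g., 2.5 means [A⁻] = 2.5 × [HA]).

pKa = -log(5.59e-04) = 3.2526. pH = pKa + log([A⁻]/[HA]), so log([A⁻]/[HA]) = pH − pKa = 3.25 − 3.2526 = -0.0026. [A⁻]/[HA] = 10^(-0.0026) = 0.994

[A⁻]/[HA] = 0.994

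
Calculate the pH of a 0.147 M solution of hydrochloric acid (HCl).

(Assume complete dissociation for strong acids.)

[H⁺] = 0.147 M for strong acid. pH = -log[H⁺] = -log(0.147)

pH = 0.83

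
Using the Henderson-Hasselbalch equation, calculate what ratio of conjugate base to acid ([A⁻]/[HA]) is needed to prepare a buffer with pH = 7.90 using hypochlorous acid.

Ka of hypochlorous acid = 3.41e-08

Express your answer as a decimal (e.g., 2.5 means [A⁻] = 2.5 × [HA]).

pKa = -log(3.41e-08) = 7.4672. pH = pKa + log([A⁻]/[HA]), so log([A⁻]/[HA]) = pH − pKa = 7.90 − 7.4672 = 0.4328. [A⁻]/[HA] = 10^(0.4328) = 2.71

[A⁻]/[HA] = 2.71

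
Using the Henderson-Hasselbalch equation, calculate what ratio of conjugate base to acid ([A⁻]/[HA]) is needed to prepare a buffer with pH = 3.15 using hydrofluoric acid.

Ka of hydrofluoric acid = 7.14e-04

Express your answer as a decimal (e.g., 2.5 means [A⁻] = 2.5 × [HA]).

pKa = -log(7.14e-04) = 3.1463. pH = pKa + log([A⁻]/[HA]), so log([A⁻]/[HA]) = pH − pKa = 3.15 − 3.1463 = 0.0037. [A⁻]/[HA] = 10^(0.0037) = 1.01

[A⁻]/[HA] = 1.01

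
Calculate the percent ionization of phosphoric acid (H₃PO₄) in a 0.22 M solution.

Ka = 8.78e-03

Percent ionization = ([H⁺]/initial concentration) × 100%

Using Ka equilibrium: x² + Ka×x - Ka×C = 0. Solving: [H⁺] = 3.9779e-02. Percent = (3.9779e-02/0.22) × 100

Percent ionization = 18.1%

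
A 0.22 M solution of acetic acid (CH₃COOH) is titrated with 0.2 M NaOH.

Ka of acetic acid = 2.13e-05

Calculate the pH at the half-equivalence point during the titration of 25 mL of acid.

At half-equivalence [HA] = [A⁻], so Henderson-Hasselbalch gives pH = pKa = -log(2.13e-05) = 4.67.

pH = pKa = 4.67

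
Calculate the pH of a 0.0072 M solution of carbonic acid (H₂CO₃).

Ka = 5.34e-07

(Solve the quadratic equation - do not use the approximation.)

x² + Ka×x - Ka×C = 0. Using quadratic formula: [H⁺] = 6.1740e-05

pH = 4.21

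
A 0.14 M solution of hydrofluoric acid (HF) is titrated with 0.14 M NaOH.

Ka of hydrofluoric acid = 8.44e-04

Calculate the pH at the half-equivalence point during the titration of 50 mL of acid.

At half-equivalence [HA] = [A⁻], so Henderson-Hasselbalch gives pH = pKa = -log(8.44e-04) = 3.07.

pH = pKa = 3.07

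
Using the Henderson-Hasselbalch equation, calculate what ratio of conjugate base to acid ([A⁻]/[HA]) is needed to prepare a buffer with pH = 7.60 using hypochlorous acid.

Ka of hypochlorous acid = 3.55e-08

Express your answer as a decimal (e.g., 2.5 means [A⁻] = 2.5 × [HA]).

pKa = -log(3.55e-08) = 7.4498. pH = pKa + log([A⁻]/[HA]), so log([A⁻]/[HA]) = pH − pKa = 7.60 − 7.4498 = 0.1502. [A⁻]/[HA] = 10^(0.1502) = 1.41

[A⁻]/[HA] = 1.41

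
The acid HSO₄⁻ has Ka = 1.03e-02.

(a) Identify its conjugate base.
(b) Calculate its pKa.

(a) The conjugate base is formed by removing one H⁺ from HSO₄⁻, giving SO₄²⁻. (b) pKa = -log(Ka) = -log(1.03e-02) = 1.99.

Conjugate base: SO₄²⁻; pK_a = 1.99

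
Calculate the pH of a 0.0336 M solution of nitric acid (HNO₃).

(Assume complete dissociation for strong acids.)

[H⁺] = 0.0336 M for strong acid. pH = -log[H⁺] = -log(0.0336)

pH = 1.47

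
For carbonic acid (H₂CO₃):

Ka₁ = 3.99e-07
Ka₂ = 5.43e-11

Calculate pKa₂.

pKa₂ = -log(Ka₂) = -log(5.43e-11) = 10.27.

pK_{a2} = 10.27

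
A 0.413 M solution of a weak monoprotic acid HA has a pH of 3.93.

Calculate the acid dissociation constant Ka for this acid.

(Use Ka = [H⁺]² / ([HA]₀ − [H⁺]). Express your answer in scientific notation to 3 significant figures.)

[H⁺] = 10^(−pH) = 10^(−3.93) = 1.175e-04 M. For HA ⇌ H⁺ + A⁻, Ka = [H⁺][A⁻]/[HA] = [H⁺]² / ([HA]₀ − [H⁺]) = (1.175e-04)² / (0.413 − 1.175e-04) = 3.34e-08.

K_a = 3.34e-08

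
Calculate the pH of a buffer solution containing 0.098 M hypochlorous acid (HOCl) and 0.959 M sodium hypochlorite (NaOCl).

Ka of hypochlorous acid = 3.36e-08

pKa = -log(3.36e-08) = 7.47. pH = pKa + log([A⁻]/[HA]) = 7.47 + log(0.959/0.098)

pH = 8.46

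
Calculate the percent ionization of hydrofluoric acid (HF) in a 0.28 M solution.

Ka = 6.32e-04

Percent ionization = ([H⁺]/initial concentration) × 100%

Using Ka equilibrium: x² + Ka×x - Ka×C = 0. Solving: [H⁺] = 1.2990e-02. Percent = (1.2990e-02/0.28) × 100

Percent ionization = 4.64%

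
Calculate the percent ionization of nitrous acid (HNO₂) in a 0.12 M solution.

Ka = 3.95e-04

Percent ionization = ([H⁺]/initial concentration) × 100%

Using Ka equilibrium: x² + Ka×x - Ka×C = 0. Solving: [H⁺] = 6.6901e-03. Percent = (6.6901e-03/0.12) × 100

Percent ionization = 5.58%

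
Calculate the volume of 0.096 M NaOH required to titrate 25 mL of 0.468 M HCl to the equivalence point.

At equivalence: moles acid = moles base. moles HCl = 0.468 × 25/1000 = 0.0117 mol. V_base = moles / 0.096 × 1000 = 121.9 mL.

V_{base} = 121.9 mL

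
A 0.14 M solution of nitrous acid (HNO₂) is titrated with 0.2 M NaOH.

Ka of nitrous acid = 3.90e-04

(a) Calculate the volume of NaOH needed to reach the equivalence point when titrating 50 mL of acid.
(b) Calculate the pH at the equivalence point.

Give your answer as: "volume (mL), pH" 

moles acid = 0.14 × 50/1000 = 0.007 mol; V_base = moles/0.2 × 1000 = 35.0 mL. At equivalence only the conjugate base is present: [A⁻] = 0.007/0.085 = 8.2353e-02 M. Kb = Kw/Ka = 2.56e-11; [OH⁻] = √(Kb × [A⁻]) = 1.4531e-06; pOH = 5.84; pH = 14 - pOH = 8.16.

V = 35.0 mL, pH = 8.16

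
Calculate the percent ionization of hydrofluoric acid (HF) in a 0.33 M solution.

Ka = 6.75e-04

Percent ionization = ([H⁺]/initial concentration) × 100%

Using Ka equilibrium: x² + Ka×x - Ka×C = 0. Solving: [H⁺] = 1.4591e-02. Percent = (1.4591e-02/0.33) × 100

Percent ionization = 4.42%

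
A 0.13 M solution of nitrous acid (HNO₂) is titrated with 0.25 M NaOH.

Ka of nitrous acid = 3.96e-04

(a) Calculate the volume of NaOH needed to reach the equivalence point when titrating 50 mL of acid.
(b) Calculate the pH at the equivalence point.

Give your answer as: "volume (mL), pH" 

moles acid = 0.13 × 50/1000 = 0.0065 mol; V_base = moles/0.25 × 1000 = 26.0 mL. At equivalence only the conjugate base is present: [A⁻] = 0.0065/0.076 = 8.5526e-02 M. Kb = Kw/Ka = 2.53e-11; [OH⁻] = √(Kb × [A⁻]) = 1.4696e-06; pOH = 5.83; pH = 14 - pOH = 8.17.

V = 26.0 mL, pH = 8.17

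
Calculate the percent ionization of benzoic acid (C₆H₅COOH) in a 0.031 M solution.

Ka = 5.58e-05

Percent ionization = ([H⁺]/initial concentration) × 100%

Using Ka equilibrium: x² + Ka×x - Ka×C = 0. Solving: [H⁺] = 1.2876e-03. Percent = (1.2876e-03/0.031) × 100

Percent ionization = 4.15%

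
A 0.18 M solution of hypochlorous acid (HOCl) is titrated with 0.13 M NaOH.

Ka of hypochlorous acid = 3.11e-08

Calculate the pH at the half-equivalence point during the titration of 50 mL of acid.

At half-equivalence [HA] = [A⁻], so Henderson-Hasselbalch gives pH = pKa = -log(3.11e-08) = 7.51.

pH = pKa = 7.51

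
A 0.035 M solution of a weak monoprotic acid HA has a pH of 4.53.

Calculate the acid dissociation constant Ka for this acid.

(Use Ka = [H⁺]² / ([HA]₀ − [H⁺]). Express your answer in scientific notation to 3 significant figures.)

[H⁺] = 10^(−pH) = 10^(−4.53) = 2.951e-05 M. For HA ⇌ H⁺ + A⁻, Ka = [H⁺][A⁻]/[HA] = [H⁺]² / ([HA]₀ − [H⁺]) = (2.951e-05)² / (0.035 − 2.951e-05) = 2.49e-08.

K_a = 2.49e-08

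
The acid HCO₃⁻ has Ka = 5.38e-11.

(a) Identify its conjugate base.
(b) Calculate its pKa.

(a) The conjugate base is formed by removing one H⁺ from HCO₃⁻, giving CO₃²⁻. (b) pKa = -log(Ka) = -log(5.38e-11) = 10.27.

Conjugate base: CO₃²⁻; pK_a = 10.27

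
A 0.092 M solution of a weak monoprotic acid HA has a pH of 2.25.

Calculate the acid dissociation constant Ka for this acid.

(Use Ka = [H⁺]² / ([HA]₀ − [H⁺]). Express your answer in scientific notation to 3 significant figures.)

[H⁺] = 10^(−pH) = 10^(−2.25) = 5.623e-03 M. For HA ⇌ H⁺ + A⁻, Ka = [H⁺][A⁻]/[HA] = [H⁺]² / ([HA]₀ − [H⁺]) = (5.623e-03)² / (0.092 − 5.623e-03) = 3.66e-04.

K_a = 3.66e-04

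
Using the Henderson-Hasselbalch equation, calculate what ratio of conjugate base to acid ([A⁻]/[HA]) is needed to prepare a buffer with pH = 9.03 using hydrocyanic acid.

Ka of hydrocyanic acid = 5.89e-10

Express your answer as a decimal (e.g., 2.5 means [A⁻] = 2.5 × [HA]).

pKa = -log(5.89e-10) = 9.2299. pH = pKa + log([A⁻]/[HA]), so log([A⁻]/[HA]) = pH − pKa = 9.03 − 9.2299 = -0.1999. [A⁻]/[HA] = 10^(-0.1999) = 0.631

[A⁻]/[HA] = 0.631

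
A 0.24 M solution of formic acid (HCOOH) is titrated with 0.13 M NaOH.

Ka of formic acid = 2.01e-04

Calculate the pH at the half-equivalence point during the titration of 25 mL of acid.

At half-equivalence [HA] = [A⁻], so Henderson-Hasselbalch gives pH = pKa = -log(2.01e-04) = 3.70.

pH = pKa = 3.70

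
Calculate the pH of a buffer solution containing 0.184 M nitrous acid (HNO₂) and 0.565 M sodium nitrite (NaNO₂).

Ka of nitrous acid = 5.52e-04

pKa = -log(5.52e-04) = 3.26. pH = pKa + log([A⁻]/[HA]) = 3.26 + log(0.565/0.184)

pH = 3.75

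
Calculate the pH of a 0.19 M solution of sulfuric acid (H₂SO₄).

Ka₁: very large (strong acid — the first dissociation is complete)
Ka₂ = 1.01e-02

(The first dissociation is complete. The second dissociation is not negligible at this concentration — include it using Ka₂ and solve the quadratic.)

First dissociation is complete: [H⁺]₀ = [HSO₄⁻]₀ = C = 0.19 M. Second dissociation HSO₄⁻ ⇌ H⁺ + SO₄²⁻: let x = [SO₄²⁻]. Ka₂ = (C + x)·x / (C − x) = 1.01e-02 → x² + (C + Ka₂)·x − Ka₂·C = 0 → x² + 0.20010·x − 1.919e-03 = 0. x = (−0.20010 + √(0.20010² + 4 × 1.919e-03)) / 2 = 9.1700e-03 M. [H⁺] = C + x = 0.19 + 9.1700e-03 = 1.9917e-01 M. pH = -log(1.9917e-01) = 0.70.

pH = 0.70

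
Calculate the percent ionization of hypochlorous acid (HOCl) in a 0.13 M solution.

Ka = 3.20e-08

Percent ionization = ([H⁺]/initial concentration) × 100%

Using Ka equilibrium: x² + Ka×x - Ka×C = 0. Solving: [H⁺] = 6.4482e-05. Percent = (6.4482e-05/0.13) × 100

Percent ionization = 0.0496%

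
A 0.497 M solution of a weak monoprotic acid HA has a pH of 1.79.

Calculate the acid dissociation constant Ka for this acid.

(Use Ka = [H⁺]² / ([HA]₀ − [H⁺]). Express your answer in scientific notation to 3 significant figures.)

[H⁺] = 10^(−pH) = 10^(−1.79) = 1.622e-02 M. For HA ⇌ H⁺ + A⁻, Ka = [H⁺][A⁻]/[HA] = [H⁺]² / ([HA]₀ − [H⁺]) = (1.622e-02)² / (0.497 − 1.622e-02) = 5.47e-04.

K_a = 5.47e-04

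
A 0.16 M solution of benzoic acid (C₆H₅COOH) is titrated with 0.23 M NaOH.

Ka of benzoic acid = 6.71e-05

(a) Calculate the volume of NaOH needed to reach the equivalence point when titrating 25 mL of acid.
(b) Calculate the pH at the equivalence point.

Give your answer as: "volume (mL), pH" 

moles acid = 0.16 × 25/1000 = 0.004 mol; V_base = moles/0.23 × 1000 = 17.4 mL. At equivalence only the conjugate base is present: [A⁻] = 0.004/0.042 = 9.4359e-02 M. Kb = Kw/Ka = 1.49e-10; [OH⁻] = √(Kb × [A⁻]) = 3.7500e-06; pOH = 5.43; pH = 14 - pOH = 8.57.

V = 17.4 mL, pH = 8.57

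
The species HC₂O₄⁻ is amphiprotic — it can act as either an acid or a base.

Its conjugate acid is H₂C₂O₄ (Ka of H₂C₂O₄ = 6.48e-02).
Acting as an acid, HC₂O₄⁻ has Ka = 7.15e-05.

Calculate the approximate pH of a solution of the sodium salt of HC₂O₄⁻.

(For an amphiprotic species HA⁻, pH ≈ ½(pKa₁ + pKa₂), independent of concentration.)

pKa₁ = -log(6.48e-02) = 1.19; pKa₂ = -log(7.15e-05) = 4.15. For an amphiprotic species, pH ≈ ½(pKa₁ + pKa₂) = ½(1.19 + 4.15) = 2.67.

pH = 2.67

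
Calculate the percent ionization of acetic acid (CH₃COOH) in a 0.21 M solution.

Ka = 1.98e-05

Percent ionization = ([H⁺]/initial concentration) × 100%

Using Ka equilibrium: x² + Ka×x - Ka×C = 0. Solving: [H⁺] = 2.0292e-03. Percent = (2.0292e-03/0.21) × 100

Percent ionization = 0.966%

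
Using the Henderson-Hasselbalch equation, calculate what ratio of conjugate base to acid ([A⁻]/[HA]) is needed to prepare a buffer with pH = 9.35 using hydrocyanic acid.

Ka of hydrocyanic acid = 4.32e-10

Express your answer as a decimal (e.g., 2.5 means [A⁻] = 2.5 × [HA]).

pKa = -log(4.32e-10) = 9.3645. pH = pKa + log([A⁻]/[HA]), so log([A⁻]/[HA]) = pH − pKa = 9.35 − 9.3645 = -0.0145. [A⁻]/[HA] = 10^(-0.0145) = 0.967

[A⁻]/[HA] = 0.967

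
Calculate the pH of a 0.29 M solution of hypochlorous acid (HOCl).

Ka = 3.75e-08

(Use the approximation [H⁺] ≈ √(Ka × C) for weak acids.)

[H⁺] = √(Ka × C) = √(3.75e-08 × 0.29) = 1.0428e-04. pH = -log(1.0428e-04)

pH = 3.98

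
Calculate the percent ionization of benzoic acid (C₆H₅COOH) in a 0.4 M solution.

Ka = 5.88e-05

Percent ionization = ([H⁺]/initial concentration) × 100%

Using Ka equilibrium: x² + Ka×x - Ka×C = 0. Solving: [H⁺] = 4.8204e-03. Percent = (4.8204e-03/0.4) × 100

Percent ionization = 1.21%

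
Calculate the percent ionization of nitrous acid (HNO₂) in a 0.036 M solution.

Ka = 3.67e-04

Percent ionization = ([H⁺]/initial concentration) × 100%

Using Ka equilibrium: x² + Ka×x - Ka×C = 0. Solving: [H⁺] = 3.4560e-03. Percent = (3.4560e-03/0.036) × 100

Percent ionization = 9.6%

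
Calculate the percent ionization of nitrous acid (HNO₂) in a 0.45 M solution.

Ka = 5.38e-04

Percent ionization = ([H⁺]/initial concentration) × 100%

Using Ka equilibrium: x² + Ka×x - Ka×C = 0. Solving: [H⁺] = 1.5293e-02. Percent = (1.5293e-02/0.45) × 100

Percent ionization = 3.4%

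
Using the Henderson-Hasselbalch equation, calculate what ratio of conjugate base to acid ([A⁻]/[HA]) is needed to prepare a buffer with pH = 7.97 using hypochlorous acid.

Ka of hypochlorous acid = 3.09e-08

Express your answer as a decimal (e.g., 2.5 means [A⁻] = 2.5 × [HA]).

pKa = -log(3.09e-08) = 7.5100. pH = pKa + log([A⁻]/[HA]), so log([A⁻]/[HA]) = pH − pKa = 7.97 − 7.5100 = 0.4600. [A⁻]/[HA] = 10^(0.4600) = 2.88

[A⁻]/[HA] = 2.88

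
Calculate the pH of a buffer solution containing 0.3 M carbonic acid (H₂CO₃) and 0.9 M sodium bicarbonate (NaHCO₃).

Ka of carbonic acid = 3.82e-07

pKa = -log(3.82e-07) = 6.42. pH = pKa + log([A⁻]/[HA]) = 6.42 + log(0.9/0.3)

pH = 6.90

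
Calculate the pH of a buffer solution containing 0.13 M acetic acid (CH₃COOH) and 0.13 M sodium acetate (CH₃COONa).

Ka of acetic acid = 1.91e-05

pKa = -log(1.91e-05) = 4.72. pH = pKa + log([A⁻]/[HA]) = 4.72 + log(0.13/0.13)

pH = 4.72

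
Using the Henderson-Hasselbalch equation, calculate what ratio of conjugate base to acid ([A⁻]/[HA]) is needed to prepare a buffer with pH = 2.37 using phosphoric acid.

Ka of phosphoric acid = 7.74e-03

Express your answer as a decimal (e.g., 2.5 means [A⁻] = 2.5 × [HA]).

pKa = -log(7.74e-03) = 2.1113. pH = pKa + log([A⁻]/[HA]), so log([A⁻]/[HA]) = pH − pKa = 2.37 − 2.1113 = 0.2587. [A⁻]/[HA] = 10^(0.2587) = 1.81

[A⁻]/[HA] = 1.81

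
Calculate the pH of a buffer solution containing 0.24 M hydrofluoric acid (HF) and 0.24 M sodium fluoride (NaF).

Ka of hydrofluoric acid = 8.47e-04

pKa = -log(8.47e-04) = 3.07. pH = pKa + log([A⁻]/[HA]) = 3.07 + log(0.24/0.24)

pH = 3.07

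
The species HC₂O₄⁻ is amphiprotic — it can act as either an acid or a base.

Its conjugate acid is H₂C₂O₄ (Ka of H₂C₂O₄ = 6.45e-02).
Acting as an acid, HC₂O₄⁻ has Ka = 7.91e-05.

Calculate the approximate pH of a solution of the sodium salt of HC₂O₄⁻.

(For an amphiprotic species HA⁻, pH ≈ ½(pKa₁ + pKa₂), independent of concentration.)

pKa₁ = -log(6.45e-02) = 1.19; pKa₂ = -log(7.91e-05) = 4.10. For an amphiprotic species, pH ≈ ½(pKa₁ + pKa₂) = ½(1.19 + 4.10) = 2.65.

pH = 2.65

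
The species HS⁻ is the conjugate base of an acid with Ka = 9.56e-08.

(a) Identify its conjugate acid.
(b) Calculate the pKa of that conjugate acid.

(a) The conjugate acid is formed by adding one H⁺ to HS⁻, giving H₂S. (b) pKa = -log(Ka) = -log(9.56e-08) = 7.02.

Conjugate acid: H₂S; pK_a = 7.02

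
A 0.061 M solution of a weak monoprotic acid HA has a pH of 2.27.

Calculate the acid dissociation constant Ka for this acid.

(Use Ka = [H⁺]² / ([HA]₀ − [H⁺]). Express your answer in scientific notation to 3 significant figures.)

[H⁺] = 10^(−pH) = 10^(−2.27) = 5.370e-03 M. For HA ⇌ H⁺ + A⁻, Ka = [H⁺][A⁻]/[HA] = [H⁺]² / ([HA]₀ − [H⁺]) = (5.370e-03)² / (0.061 − 5.370e-03) = 5.18e-04.

K_a = 5.18e-04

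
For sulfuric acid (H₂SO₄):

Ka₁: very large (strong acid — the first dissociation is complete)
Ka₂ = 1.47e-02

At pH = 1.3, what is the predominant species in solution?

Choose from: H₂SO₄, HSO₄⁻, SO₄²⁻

The first dissociation is complete, so H₂SO₄ itself is never the predominant species in water; pKa₂ = -log(1.47e-02) = 1.83. For a polyprotic acid the predominant species crosses at each pKa: below pKa_n the protonated form dominates, above it the deprotonated form does. At pH = 1.3, the predominant species is HSO₄⁻.

HSO₄⁻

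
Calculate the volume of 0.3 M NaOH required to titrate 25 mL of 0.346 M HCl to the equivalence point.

At equivalence: moles acid = moles base. moles HCl = 0.346 × 25/1000 = 0.00865 mol. V_base = moles / 0.3 × 1000 = 28.8 mL.

V_{base} = 28.8 mL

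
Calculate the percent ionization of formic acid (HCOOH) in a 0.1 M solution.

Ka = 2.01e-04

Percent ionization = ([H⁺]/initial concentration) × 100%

Using Ka equilibrium: x² + Ka×x - Ka×C = 0. Solving: [H⁺] = 4.3839e-03. Percent = (4.3839e-03/0.1) × 100

Percent ionization = 4.38%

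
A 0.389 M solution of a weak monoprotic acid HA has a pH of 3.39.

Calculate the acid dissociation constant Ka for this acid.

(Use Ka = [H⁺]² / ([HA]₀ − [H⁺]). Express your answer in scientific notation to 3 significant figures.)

[H⁺] = 10^(−pH) = 10^(−3.39) = 4.074e-04 M. For HA ⇌ H⁺ + A⁻, Ka = [H⁺][A⁻]/[HA] = [H⁺]² / ([HA]₀ − [H⁺]) = (4.074e-04)² / (0.389 − 4.074e-04) = 4.27e-07.

K_a = 4.27e-07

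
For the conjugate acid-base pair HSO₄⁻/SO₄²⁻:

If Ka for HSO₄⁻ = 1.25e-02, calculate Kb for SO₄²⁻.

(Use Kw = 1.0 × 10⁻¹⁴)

For a conjugate pair Ka × Kb = Kw, so Kb = Kw/Ka = 1.0 × 10⁻¹⁴ / 1.25e-02 = 8.00e-13.

K_b = 8.00e-13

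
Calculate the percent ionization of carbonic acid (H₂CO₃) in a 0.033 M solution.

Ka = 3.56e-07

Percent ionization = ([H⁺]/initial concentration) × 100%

Using Ka equilibrium: x² + Ka×x - Ka×C = 0. Solving: [H⁺] = 1.0821e-04. Percent = (1.0821e-04/0.033) × 100

Percent ionization = 0.328%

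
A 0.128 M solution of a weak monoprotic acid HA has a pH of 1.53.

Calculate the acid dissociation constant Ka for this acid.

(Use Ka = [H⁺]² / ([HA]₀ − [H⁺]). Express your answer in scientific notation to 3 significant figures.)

[H⁺] = 10^(−pH) = 10^(−1.53) = 2.951e-02 M. For HA ⇌ H⁺ + A⁻, Ka = [H⁺][A⁻]/[HA] = [H⁺]² / ([HA]₀ − [H⁺]) = (2.951e-02)² / (0.128 − 2.951e-02) = 8.84e-03.

K_a = 8.84e-03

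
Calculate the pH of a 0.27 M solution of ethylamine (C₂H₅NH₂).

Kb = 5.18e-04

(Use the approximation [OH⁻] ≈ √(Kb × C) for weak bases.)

[OH⁻] = √(Kb × C) = √(5.18e-04 × 0.27) = 1.1826e-02. pOH = 1.93, pH = 14 - pOH

pH = 12.07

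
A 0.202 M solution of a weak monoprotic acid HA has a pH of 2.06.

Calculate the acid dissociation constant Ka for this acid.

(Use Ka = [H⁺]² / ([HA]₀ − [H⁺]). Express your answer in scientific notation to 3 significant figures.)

[H⁺] = 10^(−pH) = 10^(−2.06) = 8.710e-03 M. For HA ⇌ H⁺ + A⁻, Ka = [H⁺][A⁻]/[HA] = [H⁺]² / ([HA]₀ − [H⁺]) = (8.710e-03)² / (0.202 − 8.710e-03) = 3.92e-04.

K_a = 3.92e-04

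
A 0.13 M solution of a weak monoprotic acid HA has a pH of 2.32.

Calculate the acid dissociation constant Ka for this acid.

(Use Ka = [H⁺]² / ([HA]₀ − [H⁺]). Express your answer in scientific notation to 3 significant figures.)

[H⁺] = 10^(−pH) = 10^(−2.32) = 4.786e-03 M. For HA ⇌ H⁺ + A⁻, Ka = [H⁺][A⁻]/[HA] = [H⁺]² / ([HA]₀ − [H⁺]) = (4.786e-03)² / (0.13 − 4.786e-03) = 1.83e-04.

K_a = 1.83e-04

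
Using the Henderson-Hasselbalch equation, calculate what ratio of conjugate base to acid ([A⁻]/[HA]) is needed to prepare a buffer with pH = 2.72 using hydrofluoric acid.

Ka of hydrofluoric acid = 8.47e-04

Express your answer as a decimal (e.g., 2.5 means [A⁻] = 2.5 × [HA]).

pKa = -log(8.47e-04) = 3.0721. pH = pKa + log([A⁻]/[HA]), so log([A⁻]/[HA]) = pH − pKa = 2.72 − 3.0721 = -0.3521. [A⁻]/[HA] = 10^(-0.3521) = 0.445

[A⁻]/[HA] = 0.445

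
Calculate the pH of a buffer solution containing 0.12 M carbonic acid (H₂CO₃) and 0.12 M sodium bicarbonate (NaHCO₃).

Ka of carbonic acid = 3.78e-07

pKa = -log(3.78e-07) = 6.42. pH = pKa + log([A⁻]/[HA]) = 6.42 + log(0.12/0.12)

pH = 6.42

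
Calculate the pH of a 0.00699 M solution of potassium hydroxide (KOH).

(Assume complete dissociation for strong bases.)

[OH⁻] = 0.00699 M for strong base. pOH = -log[OH⁻] = 2.16, pH = 14 - pOH

pH = 11.84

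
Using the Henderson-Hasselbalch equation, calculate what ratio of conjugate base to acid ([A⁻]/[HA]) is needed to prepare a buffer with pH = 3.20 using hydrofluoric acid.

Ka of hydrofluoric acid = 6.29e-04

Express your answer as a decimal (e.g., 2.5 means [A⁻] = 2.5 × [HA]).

pKa = -log(6.29e-04) = 3.2013. pH = pKa + log([A⁻]/[HA]), so log([A⁻]/[HA]) = pH − pKa = 3.20 − 3.2013 = -0.0013. [A⁻]/[HA] = 10^(-0.0013) = 0.997

[A⁻]/[HA] = 0.997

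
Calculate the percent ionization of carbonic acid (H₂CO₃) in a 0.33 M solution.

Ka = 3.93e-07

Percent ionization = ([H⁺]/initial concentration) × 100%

Using Ka equilibrium: x² + Ka×x - Ka×C = 0. Solving: [H⁺] = 3.5993e-04. Percent = (3.5993e-04/0.33) × 100

Percent ionization = 0.109%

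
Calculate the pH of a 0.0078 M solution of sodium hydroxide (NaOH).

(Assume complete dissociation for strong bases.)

[OH⁻] = 0.0078 M for strong base. pOH = -log[OH⁻] = 2.11, pH = 14 - pOH

pH = 11.89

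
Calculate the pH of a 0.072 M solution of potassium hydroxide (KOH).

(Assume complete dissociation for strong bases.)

[OH⁻] = 0.072 M for strong base. pOH = -log[OH⁻] = 1.14, pH = 14 - pOH

pH = 12.86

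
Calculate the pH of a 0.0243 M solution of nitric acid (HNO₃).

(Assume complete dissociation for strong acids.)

[H⁺] = 0.0243 M for strong acid. pH = -log[H⁺] = -log(0.0243)

pH = 1.61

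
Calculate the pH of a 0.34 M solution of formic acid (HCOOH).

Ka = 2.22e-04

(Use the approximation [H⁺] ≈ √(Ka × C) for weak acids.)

[H⁺] = √(Ka × C) = √(2.22e-04 × 0.34) = 8.6879e-03. pH = -log(8.6879e-03)

pH = 2.06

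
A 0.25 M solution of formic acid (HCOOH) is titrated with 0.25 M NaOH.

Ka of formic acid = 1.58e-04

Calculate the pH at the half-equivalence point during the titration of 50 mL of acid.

At half-equivalence [HA] = [A⁻], so Henderson-Hasselbalch gives pH = pKa = -log(1.58e-04) = 3.80.

pH = pKa = 3.80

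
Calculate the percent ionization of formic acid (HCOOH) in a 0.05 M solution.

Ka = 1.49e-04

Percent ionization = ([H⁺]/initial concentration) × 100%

Using Ka equilibrium: x² + Ka×x - Ka×C = 0. Solving: [H⁺] = 2.6560e-03. Percent = (2.6560e-03/0.05) × 100

Percent ionization = 5.31%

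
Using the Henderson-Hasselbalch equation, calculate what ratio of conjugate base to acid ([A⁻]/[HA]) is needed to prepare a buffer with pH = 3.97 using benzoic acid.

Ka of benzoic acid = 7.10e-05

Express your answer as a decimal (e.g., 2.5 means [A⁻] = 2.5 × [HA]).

pKa = -log(7.10e-05) = 4.1487. pH = pKa + log([A⁻]/[HA]), so log([A⁻]/[HA]) = pH − pKa = 3.97 − 4.1487 = -0.1787. [A⁻]/[HA] = 10^(-0.1787) = 0.663

[A⁻]/[HA] = 0.663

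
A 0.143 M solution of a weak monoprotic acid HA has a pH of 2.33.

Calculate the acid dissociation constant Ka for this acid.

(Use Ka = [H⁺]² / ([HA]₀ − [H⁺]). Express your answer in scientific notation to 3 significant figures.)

[H⁺] = 10^(−pH) = 10^(−2.33) = 4.677e-03 M. For HA ⇌ H⁺ + A⁻, Ka = [H⁺][A⁻]/[HA] = [H⁺]² / ([HA]₀ − [H⁺]) = (4.677e-03)² / (0.143 − 4.677e-03) = 1.58e-04.

K_a = 1.58e-04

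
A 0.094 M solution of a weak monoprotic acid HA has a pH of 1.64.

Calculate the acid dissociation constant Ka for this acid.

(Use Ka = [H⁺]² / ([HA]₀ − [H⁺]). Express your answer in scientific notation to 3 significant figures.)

[H⁺] = 10^(−pH) = 10^(−1.64) = 2.291e-02 M. For HA ⇌ H⁺ + A⁻, Ka = [H⁺][A⁻]/[HA] = [H⁺]² / ([HA]₀ − [H⁺]) = (2.291e-02)² / (0.094 − 2.291e-02) = 7.38e-03.

K_a = 7.38e-03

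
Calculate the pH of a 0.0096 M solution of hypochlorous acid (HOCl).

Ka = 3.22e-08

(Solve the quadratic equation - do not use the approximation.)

x² + Ka×x - Ka×C = 0. Using quadratic formula: [H⁺] = 1.7566e-05

pH = 4.76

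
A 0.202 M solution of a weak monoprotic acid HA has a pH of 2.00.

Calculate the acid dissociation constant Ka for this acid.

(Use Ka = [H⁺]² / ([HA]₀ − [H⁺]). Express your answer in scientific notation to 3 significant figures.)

[H⁺] = 10^(−pH) = 10^(−2.00) = 1.000e-02 M. For HA ⇌ H⁺ + A⁻, Ka = [H⁺][A⁻]/[HA] = [H⁺]² / ([HA]₀ − [H⁺]) = (1.000e-02)² / (0.202 − 1.000e-02) = 5.21e-04.

K_a = 5.21e-04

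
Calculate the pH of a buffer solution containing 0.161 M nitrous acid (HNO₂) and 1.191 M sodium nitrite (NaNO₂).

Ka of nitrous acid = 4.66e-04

pKa = -log(4.66e-04) = 3.33. pH = pKa + log([A⁻]/[HA]) = 3.33 + log(1.191/0.161)

pH = 4.20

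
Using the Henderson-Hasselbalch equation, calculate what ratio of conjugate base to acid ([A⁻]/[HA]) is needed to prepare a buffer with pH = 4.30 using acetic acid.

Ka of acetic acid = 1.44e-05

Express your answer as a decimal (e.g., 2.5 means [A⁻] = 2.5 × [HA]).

pKa = -log(1.44e-05) = 4.8416. pH = pKa + log([A⁻]/[HA]), so log([A⁻]/[HA]) = pH − pKa = 4.30 − 4.8416 = -0.5416. [A⁻]/[HA] = 10^(-0.5416) = 0.287

[A⁻]/[HA] = 0.287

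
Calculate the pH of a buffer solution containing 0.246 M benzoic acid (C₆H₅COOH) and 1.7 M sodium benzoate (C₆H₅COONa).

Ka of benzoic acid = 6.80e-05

pKa = -log(6.80e-05) = 4.17. pH = pKa + log([A⁻]/[HA]) = 4.17 + log(1.7/0.246)

pH = 5.01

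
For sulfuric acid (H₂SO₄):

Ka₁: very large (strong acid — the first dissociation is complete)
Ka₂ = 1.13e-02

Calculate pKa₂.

pKa₂ = -log(Ka₂) = -log(1.13e-02) = 1.95.

pK_{a2} = 1.95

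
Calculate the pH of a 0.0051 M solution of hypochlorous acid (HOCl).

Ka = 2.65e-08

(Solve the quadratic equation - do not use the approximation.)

x² + Ka×x - Ka×C = 0. Using quadratic formula: [H⁺] = 1.1612e-05

pH = 4.94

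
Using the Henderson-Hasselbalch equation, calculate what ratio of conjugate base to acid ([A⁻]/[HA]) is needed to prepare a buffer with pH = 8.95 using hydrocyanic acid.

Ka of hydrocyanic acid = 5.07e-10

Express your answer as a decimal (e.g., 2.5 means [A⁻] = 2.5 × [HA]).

pKa = -log(5.07e-10) = 9.2950. pH = pKa + log([A⁻]/[HA]), so log([A⁻]/[HA]) = pH − pKa = 8.95 − 9.2950 = -0.3450. [A⁻]/[HA] = 10^(-0.3450) = 0.452

[A⁻]/[HA] = 0.452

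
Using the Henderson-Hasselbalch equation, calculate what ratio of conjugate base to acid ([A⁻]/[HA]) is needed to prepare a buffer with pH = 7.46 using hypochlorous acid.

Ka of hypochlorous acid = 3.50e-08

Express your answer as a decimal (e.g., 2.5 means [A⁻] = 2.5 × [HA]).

pKa = -log(3.50e-08) = 7.4559. pH = pKa + log([A⁻]/[HA]), so log([A⁻]/[HA]) = pH − pKa = 7.46 − 7.4559 = 0.0041. [A⁻]/[HA] = 10^(0.0041) = 1.01

[A⁻]/[HA] = 1.01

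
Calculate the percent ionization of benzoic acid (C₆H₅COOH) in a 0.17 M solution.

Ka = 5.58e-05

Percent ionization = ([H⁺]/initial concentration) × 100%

Using Ka equilibrium: x² + Ka×x - Ka×C = 0. Solving: [H⁺] = 3.0522e-03. Percent = (3.0522e-03/0.17) × 100

Percent ionization = 1.8%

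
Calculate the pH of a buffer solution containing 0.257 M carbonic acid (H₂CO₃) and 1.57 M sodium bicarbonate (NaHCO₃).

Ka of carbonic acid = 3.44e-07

pKa = -log(3.44e-07) = 6.46. pH = pKa + log([A⁻]/[HA]) = 6.46 + log(1.57/0.257)

pH = 7.25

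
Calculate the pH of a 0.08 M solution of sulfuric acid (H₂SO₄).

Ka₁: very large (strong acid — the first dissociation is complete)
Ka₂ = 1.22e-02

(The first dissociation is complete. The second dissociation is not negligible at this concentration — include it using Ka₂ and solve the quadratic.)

First dissociation is complete: [H⁺]₀ = [HSO₄⁻]₀ = C = 0.08 M. Second dissociation HSO₄⁻ ⇌ H⁺ + SO₄²⁻: let x = [SO₄²⁻]. Ka₂ = (C + x)·x / (C − x) = 1.22e-02 → x² + (C + Ka₂)·x − Ka₂·C = 0 → x² + 0.09220·x − 9.760e-04 = 0. x = (−0.09220 + √(0.09220² + 4 × 9.760e-04)) / 2 = 9.5885e-03 M. [H⁺] = C + x = 0.08 + 9.5885e-03 = 8.9589e-02 M. pH = -log(8.9589e-02) = 1.05.

pH = 1.05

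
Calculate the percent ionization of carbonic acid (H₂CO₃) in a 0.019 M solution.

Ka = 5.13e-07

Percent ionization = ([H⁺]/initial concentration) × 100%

Using Ka equilibrium: x² + Ka×x - Ka×C = 0. Solving: [H⁺] = 9.8471e-05. Percent = (9.8471e-05/0.019) × 100

Percent ionization = 0.518%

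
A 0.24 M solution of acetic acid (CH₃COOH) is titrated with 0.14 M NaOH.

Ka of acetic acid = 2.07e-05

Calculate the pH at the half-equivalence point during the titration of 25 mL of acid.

At half-equivalence [HA] = [A⁻], so Henderson-Hasselbalch gives pH = pKa = -log(2.07e-05) = 4.68.

pH = pKa = 4.68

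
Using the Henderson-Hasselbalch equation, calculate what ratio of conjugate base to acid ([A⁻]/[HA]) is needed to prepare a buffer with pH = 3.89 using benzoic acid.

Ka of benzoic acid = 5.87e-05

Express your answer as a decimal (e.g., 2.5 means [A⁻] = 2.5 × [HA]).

pKa = -log(5.87e-05) = 4.2314. pH = pKa + log([A⁻]/[HA]), so log([A⁻]/[HA]) = pH − pKa = 3.89 − 4.2314 = -0.3414. [A⁻]/[HA] = 10^(-0.3414) = 0.456

[A⁻]/[HA] = 0.456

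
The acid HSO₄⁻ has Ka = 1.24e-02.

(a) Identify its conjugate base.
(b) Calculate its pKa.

(a) The conjugate base is formed by removing one H⁺ from HSO₄⁻, giving SO₄²⁻. (b) pKa = -log(Ka) = -log(1.24e-02) = 1.91.

Conjugate base: SO₄²⁻; pK_a = 1.91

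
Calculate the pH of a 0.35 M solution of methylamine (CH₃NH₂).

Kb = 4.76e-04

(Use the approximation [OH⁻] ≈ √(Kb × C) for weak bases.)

[OH⁻] = √(Kb × C) = √(4.76e-04 × 0.35) = 1.2907e-02. pOH = 1.89, pH = 14 - pOH

pH = 12.11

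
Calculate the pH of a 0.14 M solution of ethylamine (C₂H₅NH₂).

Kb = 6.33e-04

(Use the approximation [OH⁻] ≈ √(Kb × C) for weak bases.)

[OH⁻] = √(Kb × C) = √(6.33e-04 × 0.14) = 9.4138e-03. pOH = 2.03, pH = 14 - pOH

pH = 11.97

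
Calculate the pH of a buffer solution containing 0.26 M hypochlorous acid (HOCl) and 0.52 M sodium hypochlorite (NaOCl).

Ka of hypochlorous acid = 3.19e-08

pKa = -log(3.19e-08) = 7.50. pH = pKa + log([A⁻]/[HA]) = 7.50 + log(0.52/0.26)

pH = 7.80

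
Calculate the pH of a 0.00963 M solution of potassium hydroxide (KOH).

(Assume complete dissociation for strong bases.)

[OH⁻] = 0.00963 M for strong base. pOH = -log[OH⁻] = 2.02, pH = 14 - pOH

pH = 11.98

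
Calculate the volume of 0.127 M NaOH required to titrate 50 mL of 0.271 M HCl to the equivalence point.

At equivalence: moles acid = moles base. moles HCl = 0.271 × 50/1000 = 0.01355 mol. V_base = moles / 0.127 × 1000 = 106.7 mL.

V_{base} = 106.7 mL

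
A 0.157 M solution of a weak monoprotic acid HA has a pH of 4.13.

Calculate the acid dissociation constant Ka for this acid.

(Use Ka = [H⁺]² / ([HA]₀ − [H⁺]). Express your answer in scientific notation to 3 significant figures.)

[H⁺] = 10^(−pH) = 10^(−4.13) = 7.413e-05 M. For HA ⇌ H⁺ + A⁻, Ka = [H⁺][A⁻]/[HA] = [H⁺]² / ([HA]₀ − [H⁺]) = (7.413e-05)² / (0.157 − 7.413e-05) = 3.50e-08.

K_a = 3.50e-08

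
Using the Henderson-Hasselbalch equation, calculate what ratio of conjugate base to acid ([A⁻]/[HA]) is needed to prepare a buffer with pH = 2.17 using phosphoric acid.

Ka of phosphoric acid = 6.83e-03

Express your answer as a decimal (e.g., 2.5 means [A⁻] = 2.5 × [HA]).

pKa = -log(6.83e-03) = 2.1656. pH = pKa + log([A⁻]/[HA]), so log([A⁻]/[HA]) = pH − pKa = 2.17 − 2.1656 = 0.0044. [A⁻]/[HA] = 10^(0.0044) = 1.01

[A⁻]/[HA] = 1.01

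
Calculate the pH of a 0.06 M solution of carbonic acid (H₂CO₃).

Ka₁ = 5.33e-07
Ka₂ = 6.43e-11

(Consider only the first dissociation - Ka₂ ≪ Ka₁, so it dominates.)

First dissociation dominates. From Ka₁ = [H⁺][HA⁻]/[H₂A], x² + Ka₁·x − Ka₁·C = 0 with C = 0.06 M and Ka₁ = 5.33e-07. Solving: [H⁺] = (−Ka₁ + √(Ka₁² + 4·Ka₁·C)) / 2 = 1.7856e-04 M. pH = -log(1.7856e-04) = 3.75.

pH = 3.75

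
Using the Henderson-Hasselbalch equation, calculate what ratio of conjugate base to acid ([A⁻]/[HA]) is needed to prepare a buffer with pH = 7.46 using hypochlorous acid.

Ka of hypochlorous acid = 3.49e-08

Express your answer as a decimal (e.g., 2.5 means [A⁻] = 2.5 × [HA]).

pKa = -log(3.49e-08) = 7.4572. pH = pKa + log([A⁻]/[HA]), so log([A⁻]/[HA]) = pH − pKa = 7.46 − 7.4572 = 0.0028. [A⁻]/[HA] = 10^(0.0028) = 1.01

[A⁻]/[HA] = 1.01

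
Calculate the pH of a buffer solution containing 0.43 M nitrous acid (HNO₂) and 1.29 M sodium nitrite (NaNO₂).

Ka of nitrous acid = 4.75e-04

pKa = -log(4.75e-04) = 3.32. pH = pKa + log([A⁻]/[HA]) = 3.32 + log(1.29/0.43)

pH = 3.80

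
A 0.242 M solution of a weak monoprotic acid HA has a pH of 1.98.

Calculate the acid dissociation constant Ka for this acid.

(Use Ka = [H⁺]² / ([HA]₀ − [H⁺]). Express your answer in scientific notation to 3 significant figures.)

[H⁺] = 10^(−pH) = 10^(−1.98) = 1.047e-02 M. For HA ⇌ H⁺ + A⁻, Ka = [H⁺][A⁻]/[HA] = [H⁺]² / ([HA]₀ − [H⁺]) = (1.047e-02)² / (0.242 − 1.047e-02) = 4.74e-04.

K_a = 4.74e-04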